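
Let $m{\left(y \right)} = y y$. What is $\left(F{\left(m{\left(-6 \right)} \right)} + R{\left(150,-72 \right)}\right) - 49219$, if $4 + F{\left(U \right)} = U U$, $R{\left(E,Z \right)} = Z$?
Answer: $-47999$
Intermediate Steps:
$m{\left(y \right)} = y^{2}$
$F{\left(U \right)} = -4 + U^{2}$ ($F{\left(U \right)} = -4 + U U = -4 + U^{2}$)
$\left(F{\left(m{\left(-6 \right)} \right)} + R{\left(150,-72 \right)}\right) - 49219 = \left(\left(-4 + \left(\left(-6\right)^{2}\right)^{2}\right) - 72\right) - 49219 = \left(\left(-4 + 36^{2}\right) - 72\right) - 49219 = \left(\left(-4 + 1296\right) - 72\right) - 49219 = \left(1292 - 72\right) - 49219 = 1220 - 49219 = -47999$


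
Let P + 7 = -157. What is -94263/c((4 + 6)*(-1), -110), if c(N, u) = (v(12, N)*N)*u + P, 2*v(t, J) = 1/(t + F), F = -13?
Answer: 31421/238 ≈ 132.02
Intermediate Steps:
v(t, J) = 1/(2*(-13 + t)) (v(t, J) = 1/(2*(t - 13)) = 1/(2*(-13 + t)))
P = -164 (P = -7 - 157 = -164)
c(N, u) = -164 - N*u/2 (c(N, u) = ((1/(2*(-13 + 12)))*N)*u - 164 = (((1/2)/(-1))*N)*u - 164 = (((1/2)*(-1))*N)*u - 164 = (-N/2)*u - 164 = -N*u/2 - 164 = -164 - N*u/2)
-94263/c((4 + 6)*(-1), -110) = -94263/(-164 - 1/2*(4 + 6)*(-1)*(-110)) = -94263/(-164 - 1/2*10*(-1)*(-110)) = -94263/(-164 - 1/2*(-10)*(-110)) = -94263/(-164 - 550) = -94263/(-714) = -94263*(-1/714) = 31421/238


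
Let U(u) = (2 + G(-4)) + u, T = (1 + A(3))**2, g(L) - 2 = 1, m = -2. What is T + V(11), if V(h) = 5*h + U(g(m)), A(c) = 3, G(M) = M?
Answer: 72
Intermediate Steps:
g(L) = 3 (g(L) = 2 + 1 = 3)
T = 16 (T = (1 + 3)**2 = 4**2 = 16)
U(u) = -2 + u (U(u) = (2 - 4) + u = -2 + u)
V(h) = 1 + 5*h (V(h) = 5*h + (-2 + 3) = 5*h + 1 = 1 + 5*h)
T + V(11) = 16 + (1 + 5*11) = 16 + (1 + 55) = 16 + 56 = 72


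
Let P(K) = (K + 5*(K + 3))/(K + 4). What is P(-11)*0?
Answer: 0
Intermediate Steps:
P(K) = (15 + 6*K)/(4 + K) (P(K) = (K + 5*(3 + K))/(4 + K) = (K + (15 + 5*K))/(4 + K) = (15 + 6*K)/(4 + K))
P(-11)*0 = (3*(5 + 2*(-11))/(4 - 11))*0 = (3*(5 - 22)/(-7))*0 = (3*(-⅐)*(-17))*0 = (51/7)*0 = 0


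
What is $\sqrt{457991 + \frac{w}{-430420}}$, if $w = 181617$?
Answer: $\frac{\sqrt{21211991216805815}}{215210} \approx 676.75$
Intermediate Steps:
$\sqrt{457991 + \frac{w}{-430420}} = \sqrt{457991 + \frac{181617}{-430420}} = \sqrt{457991 + 181617 \left(- \frac{1}{430420}\right)} = \sqrt{457991 - \frac{181617}{430420}} = \sqrt{\frac{197128304603}{430420}} = \frac{\sqrt{21211991216805815}}{215210}$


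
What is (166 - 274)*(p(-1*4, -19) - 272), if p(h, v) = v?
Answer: 31428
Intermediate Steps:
(166 - 274)*(p(-1*4, -19) - 272) = (166 - 274)*(-19 - 272) = -108*(-291) = 31428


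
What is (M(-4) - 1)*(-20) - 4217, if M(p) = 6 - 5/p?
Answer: -4342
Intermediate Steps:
(M(-4) - 1)*(-20) - 4217 = ((6 - 5/(-4)) - 1)*(-20) - 4217 = ((6 - 5*(-¼)) - 1)*(-20) - 4217 = ((6 + 5/4) - 1)*(-20) - 4217 = (29/4 - 1)*(-20) - 4217 = (25/4)*(-20) - 4217 = -125 - 4217 = -4342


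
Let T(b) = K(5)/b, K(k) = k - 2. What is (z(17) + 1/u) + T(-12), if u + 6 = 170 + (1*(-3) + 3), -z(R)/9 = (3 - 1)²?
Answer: -1486/41 ≈ -36.244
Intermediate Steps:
z(R) = -36 (z(R) = -9*(3 - 1)² = -9*2² = -9*4 = -36)
u = 164 (u = -6 + (170 + (1*(-3) + 3)) = -6 + (170 + (-3 + 3)) = -6 + (170 + 0) = -6 + 170 = 164)
K(k) = -2 + k
T(b) = 3/b (T(b) = (-2 + 5)/b = 3/b)
(z(17) + 1/u) + T(-12) = (-36 + 1/164) + 3/(-12) = (-36 + 1/164) + 3*(-1/12) = -5903/164 - ¼ = -1486/41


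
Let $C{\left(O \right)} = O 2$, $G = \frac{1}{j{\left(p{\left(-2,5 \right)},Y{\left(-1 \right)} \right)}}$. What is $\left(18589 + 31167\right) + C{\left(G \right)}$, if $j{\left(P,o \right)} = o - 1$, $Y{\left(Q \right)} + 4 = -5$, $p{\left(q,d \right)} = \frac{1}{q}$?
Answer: $\frac{248779}{5} \approx 49756.0$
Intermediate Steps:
$Y{\left(Q \right)} = -9$ ($Y{\left(Q \right)} = -4 - 5 = -9$)
$j{\left(P,o \right)} = -1 + o$ ($j{\left(P,o \right)} = o - 1 = -1 + o$)
$G = - \frac{1}{10}$ ($G = \frac{1}{-1 - 9} = \frac{1}{-10} = - \frac{1}{10} \approx -0.1$)
$C{\left(O \right)} = 2 O$
$\left(18589 + 31167\right) + C{\left(G \right)} = \left(18589 + 31167\right) + 2 \left(- \frac{1}{10}\right) = 49756 - \frac{1}{5} = \frac{248779}{5}$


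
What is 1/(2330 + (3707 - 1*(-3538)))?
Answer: 1/9575 ≈ 0.00010444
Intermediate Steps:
1/(2330 + (3707 - 1*(-3538))) = 1/(2330 + (3707 + 3538)) = 1/(2330 + 7245) = 1/9575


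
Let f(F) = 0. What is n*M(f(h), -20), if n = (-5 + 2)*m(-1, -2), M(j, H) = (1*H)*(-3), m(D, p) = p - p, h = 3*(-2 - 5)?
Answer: 0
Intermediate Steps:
h = -21 (h = 3*(-7) = -21)
m(D, p) = 0
M(j, H) = -3*H (M(j, H) = H*(-3) = -3*H)
n = 0 (n = (-5 + 2)*0 = -3*0 = 0)
n*M(f(h), -20) = 0*(-3*(-20)) = 0*60 = 0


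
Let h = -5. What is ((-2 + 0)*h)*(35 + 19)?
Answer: 540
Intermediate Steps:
((-2 + 0)*h)*(35 + 19) = ((-2 + 0)*(-5))*(35 + 19) = -2*(-5)*54 = 10*54 = 540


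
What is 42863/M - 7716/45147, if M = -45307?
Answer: -761574891/681825043 ≈ -1.1170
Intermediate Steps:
42863/M - 7716/45147 = 42863/(-45307) - 7716/45147 = 42863*(-1/45307) - 7716*1/45147 = -42863/45307 - 2572/15049 = -761574891/681825043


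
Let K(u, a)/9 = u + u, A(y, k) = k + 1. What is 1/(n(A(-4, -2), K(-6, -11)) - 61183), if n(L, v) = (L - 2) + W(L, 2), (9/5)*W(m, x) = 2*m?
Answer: -9/550684 ≈ -1.6343e-5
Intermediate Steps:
A(y, k) = 1 + k
W(m, x) = 10*m/9 (W(m, x) = 5*(2*m)/9 = 10*m/9)
K(u, a) = 18*u (K(u, a) = 9*(u + u) = 9*(2*u) = 18*u)
n(L, v) = -2 + 19*L/9 (n(L, v) = (L - 2) + 10*L/9 = (-2 + L) + 10*L/9 = -2 + 19*L/9)
1/(n(A(-4, -2), K(-6, -11)) - 61183) = 1/((-2 + 19*(1 - 2)/9) - 61183) = 1/((-2 + (19/9)*(-1)) - 61183) = 1/((-2 - 19/9) - 61183) = 1/(-37/9 - 61183) = 1/(-550684/9) = -9/550684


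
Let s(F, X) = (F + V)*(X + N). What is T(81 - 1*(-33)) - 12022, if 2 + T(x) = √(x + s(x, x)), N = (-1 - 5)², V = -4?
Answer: -12024 + 3*√1846 ≈ -11895.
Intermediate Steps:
N = 36 (N = (-6)² = 36)
s(F, X) = (-4 + F)*(36 + X) (s(F, X) = (F - 4)*(X + 36) = (-4 + F)*(36 + X))
T(x) = -2 + √(-144 + x² + 33*x) (T(x) = -2 + √(x + (-144 - 4*x + 36*x + x*x)) = -2 + √(x + (-144 - 4*x + 36*x + x²)) = -2 + √(x + (-144 + x² + 32*x)) = -2 + √(-144 + x² + 33*x))
T(81 - 1*(-33)) - 12022 = (-2 + √(-144 + (81 - 1*(-33))² + 33*(81 - 1*(-33)))) - 12022 = (-2 + √(-144 + (81 + 33)² + 33*(81 + 33))) - 12022 = (-2 + √(-144 + 114² + 33*114)) - 12022 = (-2 + √(-144 + 12996 + 3762)) - 12022 = (-2 + √16614) - 12022 = (-2 + 3*√1846) - 12022 = -12024 + 3*√1846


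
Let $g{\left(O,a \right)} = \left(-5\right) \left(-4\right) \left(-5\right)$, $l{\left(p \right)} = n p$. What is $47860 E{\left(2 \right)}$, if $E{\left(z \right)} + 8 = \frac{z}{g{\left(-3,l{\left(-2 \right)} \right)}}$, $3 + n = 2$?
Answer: $- \frac{1919186}{5} \approx -3.8384 \cdot 10^{5}$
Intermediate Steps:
$n = -1$ ($n = -3 + 2 = -1$)
$l{\left(p \right)} = - p$
$g{\left(O,a \right)} = -100$ ($g{\left(O,a \right)} = 20 \left(-5\right) = -100$)
$E{\left(z \right)} = -8 - \frac{z}{100}$ ($E{\left(z \right)} = -8 + \frac{z}{-100} = -8 + z \left(- \frac{1}{100}\right) = -8 - \frac{z}{100}$)
$47860 E{\left(2 \right)} = 47860 \left(-8 - \frac{1}{50}\right) = 47860 \left(- \frac{401}{50}\right) = - \frac{1919186}{5}$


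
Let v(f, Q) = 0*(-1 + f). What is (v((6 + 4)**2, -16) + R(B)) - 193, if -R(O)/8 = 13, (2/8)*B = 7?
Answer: -297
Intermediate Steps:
B = 28 (B = 4*7 = 28)
R(O) = -104 (R(O) = -8*13 = -104)
v(f, Q) = 0
(v((6 + 4)**2, -16) + R(B)) - 193 = (0 - 104) - 193 = -104 - 193 = -297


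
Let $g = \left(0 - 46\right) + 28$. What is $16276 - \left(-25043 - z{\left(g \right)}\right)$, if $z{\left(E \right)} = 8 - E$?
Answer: $41345$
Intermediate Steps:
$g = -18$ ($g = -46 + 28 = -18$)
$16276 - \left(-25043 - z{\left(g \right)}\right) = 16276 - \left(-25043 - \left(8 - -18\right)\right) = 16276 - \left(-25043 - \left(8 + 18\right)\right) = 16276 - \left(-25043 - 26\right) = 16276 - -25069 = 16276 + 25069 = 41345$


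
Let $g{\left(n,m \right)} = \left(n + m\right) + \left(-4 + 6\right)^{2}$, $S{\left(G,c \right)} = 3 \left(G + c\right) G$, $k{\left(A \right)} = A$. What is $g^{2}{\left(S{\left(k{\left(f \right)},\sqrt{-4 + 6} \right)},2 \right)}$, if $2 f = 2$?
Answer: $99 + 54 \sqrt{2} \approx 175.37$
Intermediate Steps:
$f = 1$ ($f = \frac{1}{2} \cdot 2 = 1$)
$S{\left(G,c \right)} = G \left(3 G + 3 c\right)$ ($S{\left(G,c \right)} = \left(3 G + 3 c\right) G = G \left(3 G + 3 c\right)$)
$g{\left(n,m \right)} = 4 + m + n$ ($g{\left(n,m \right)} = \left(m + n\right) + 2^{2} = \left(m + n\right) + 4 = 4 + m + n$)
$g^{2}{\left(S{\left(k{\left(f \right)},\sqrt{-4 + 6} \right)},2 \right)} = \left(4 + 2 + 3 \cdot 1 \left(1 + \sqrt{-4 + 6}\right)\right)^{2} = \left(4 + 2 + 3 \cdot 1 \left(1 + \sqrt{2}\right)\right)^{2} = \left(4 + 2 + \left(3 + 3 \sqrt{2}\right)\right)^{2} = \left(9 + 3 \sqrt{2}\right)^{2}$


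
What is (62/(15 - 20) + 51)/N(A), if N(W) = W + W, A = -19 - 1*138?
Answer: -193/1570 ≈ -0.12293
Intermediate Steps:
A = -157 (A = -19 - 138 = -157)
N(W) = 2*W
(62/(15 - 20) + 51)/N(A) = (62/(15 - 20) + 51)/((2*(-157))) = (62/(-5) + 51)/(-314) = (-⅕*62 + 51)*(-1/314) = (-62/5 + 51)*(-1/314) = (193/5)*(-1/314) = -193/1570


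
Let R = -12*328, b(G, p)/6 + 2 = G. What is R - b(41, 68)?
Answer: -4170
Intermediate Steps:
b(G, p) = -12 + 6*G
R = -3936
R - b(41, 68) = -3936 - (-12 + 6*41) = -3936 - (-12 + 246) = -3936 - 1*234 = -3936 - 234 = -4170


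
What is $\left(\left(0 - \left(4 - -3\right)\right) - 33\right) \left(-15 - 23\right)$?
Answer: $1520$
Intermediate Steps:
$\left(\left(0 - \left(4 - -3\right)\right) - 33\right) \left(-15 - 23\right) = \left(\left(0 - \left(4 + 3\right)\right) - 33\right) \left(-38\right) = \left(\left(0 - 7\right) - 33\right) \left(-38\right) = \left(-7 - 33\right) \left(-38\right) = \left(-40\right) \left(-38\right) = 1520$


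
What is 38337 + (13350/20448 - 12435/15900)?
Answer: 34622794757/903120 ≈ 38337.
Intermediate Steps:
38337 + (13350/20448 - 12435/15900) = 38337 + (13350*(1/20448) - 12435*1/15900) = 38337 + (2225/3408 - 829/1060) = 38337 - 116683/903120 = 34622794757/903120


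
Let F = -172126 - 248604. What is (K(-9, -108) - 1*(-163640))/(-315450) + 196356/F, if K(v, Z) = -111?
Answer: -13074205637/13271927850 ≈ -0.98510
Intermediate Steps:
F = -420730
(K(-9, -108) - 1*(-163640))/(-315450) + 196356/F = (-111 - 1*(-163640))/(-315450) + 196356/(-420730) = (-111 + 163640)*(-1/315450) + 196356*(-1/420730) = 163529*(-1/315450) - 98178/210365 = -163529/315450 - 98178/210365 = -13074205637/13271927850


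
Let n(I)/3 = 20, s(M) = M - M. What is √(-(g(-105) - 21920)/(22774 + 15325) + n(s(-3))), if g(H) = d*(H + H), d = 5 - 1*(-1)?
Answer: 32*√85913245/38099 ≈ 7.7851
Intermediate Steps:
s(M) = 0
n(I) = 60 (n(I) = 3*20 = 60)
d = 6 (d = 5 + 1 = 6)
g(H) = 12*H (g(H) = 6*(H + H) = 6*(2*H) = 12*H)
√(-(g(-105) - 21920)/(22774 + 15325) + n(s(-3))) = √(-(12*(-105) - 21920)/(22774 + 15325) + 60) = √(-(-1260 - 21920)/38099 + 60) = √(-(-23180)/38099 + 60) = √(-1*(-23180/38099) + 60) = √(23180/38099 + 60) = √(2309120/38099) = 32*√85913245/38099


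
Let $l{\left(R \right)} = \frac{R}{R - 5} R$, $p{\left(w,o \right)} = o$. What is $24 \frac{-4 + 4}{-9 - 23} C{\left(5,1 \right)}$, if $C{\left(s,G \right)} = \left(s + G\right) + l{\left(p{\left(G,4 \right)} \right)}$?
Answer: $0$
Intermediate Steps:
$l{\left(R \right)} = \frac{R^{2}}{-5 + R}$ ($l{\left(R \right)} = \frac{R}{-5 + R} R = \frac{R^{2}}{-5 + R}$)
$C{\left(s,G \right)} = -16 + G + s$ ($C{\left(s,G \right)} = \left(s + G\right) + \frac{4^{2}}{-5 + 4} = \left(G + s\right) + \frac{16}{-1} = \left(G + s\right) + 16 \left(-1\right) = \left(G + s\right) - 16 = -16 + G + s$)
$24 \frac{-4 + 4}{-9 - 23} C{\left(5,1 \right)} = 24 \frac{-4 + 4}{-9 - 23} \left(-16 + 1 + 5\right) = 24 \frac{0}{-32} \left(-10\right) = 24 \cdot 0 \left(- \frac{1}{32}\right) \left(-10\right) = 24 \cdot 0 \left(-10\right) = 0 \left(-10\right) = 0$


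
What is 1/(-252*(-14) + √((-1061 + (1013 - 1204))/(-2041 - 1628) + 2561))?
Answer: 12944232/45657852935 - √34479651309/45657852935 ≈ 0.00027944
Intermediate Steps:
1/(-252*(-14) + √((-1061 + (1013 - 1204))/(-2041 - 1628) + 2561)) = 1/(3528 + √((-1061 - 191)/(-3669) + 2561)) = 1/(3528 + √(-1252*(-1/3669) + 2561)) = 1/(3528 + √(1252/3669 + 2561)) = 1/(3528 + √(9397561/3669)) = 1/(3528 + √34479651309/3669)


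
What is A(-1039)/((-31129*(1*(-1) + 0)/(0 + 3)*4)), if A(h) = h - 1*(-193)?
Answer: -1269/62258 ≈ -0.020383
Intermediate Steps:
A(h) = 193 + h (A(h) = h + 193 = 193 + h)
A(-1039)/((-31129*(1*(-1) + 0)/(0 + 3)*4)) = (193 - 1039)/((-31129*(1*(-1) + 0)/(0 + 3)*4)) = -846*(-3/(124516*(-1 + 0))) = -846/((-31129*(-1*1/3)*4)) = -846/((-(-31129)*4/3)) = -846/((-31129*(-4/3))) = -846/124516/3 = -846*3/124516 = -1269/62258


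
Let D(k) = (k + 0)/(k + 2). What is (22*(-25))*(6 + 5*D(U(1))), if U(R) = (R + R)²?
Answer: -15400/3 ≈ -5133.3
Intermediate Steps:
U(R) = 4*R² (U(R) = (2*R)² = 4*R²)
D(k) = k/(2 + k)
(22*(-25))*(6 + 5*D(U(1))) = (22*(-25))*(6 + 5*((4*1²)/(2 + 4*1²))) = -550*(6 + 5*((4*1)/(2 + 4*1))) = -550*(6 + 5*(4/(2 + 4))) = -550*(6 + 5*(4/6)) = -550*(6 + 5*(4*(⅙))) = -550*(6 + 5*(⅔)) = -550*(6 + 10/3) = -550*28/3 = -15400/3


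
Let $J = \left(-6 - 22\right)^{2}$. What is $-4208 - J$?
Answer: $-4992$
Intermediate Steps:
$J = 784$ ($J = \left(-28\right)^{2} = 784$)
$-4208 - J = -4208 - 784 = -4992$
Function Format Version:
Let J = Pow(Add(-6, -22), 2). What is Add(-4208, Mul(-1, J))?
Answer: -4992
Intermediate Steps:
J = 784 (J = Pow(-28, 2) = 784)
Add(-4208, Mul(-1, J)) = Add(-4208, Mul(-1, 784)) = Add(-4208, -784) = -4992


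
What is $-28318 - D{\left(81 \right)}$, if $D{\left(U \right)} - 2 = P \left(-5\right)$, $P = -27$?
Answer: $-28455$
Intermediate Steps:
$D{\left(U \right)} = 137$ ($D{\left(U \right)} = 2 - -135 = 2 + 135 = 137$)
$-28318 - D{\left(81 \right)} = -28318 - 137 = -28455$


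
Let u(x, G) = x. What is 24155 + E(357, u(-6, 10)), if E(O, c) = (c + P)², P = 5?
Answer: 24156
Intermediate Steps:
E(O, c) = (5 + c)² (E(O, c) = (c + 5)² = (5 + c)²)
24155 + E(357, u(-6, 10)) = 24155 + (5 - 6)² = 24155 + (-1)² = 24155 + 1 = 24156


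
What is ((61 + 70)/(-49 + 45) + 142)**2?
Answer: 190969/16 ≈ 11936.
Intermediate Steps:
((61 + 70)/(-49 + 45) + 142)**2 = (131/(-4) + 142)**2 = (131*(-1/4) + 142)**2 = (-131/4 + 142)**2 = (437/4)**2 = 190969/16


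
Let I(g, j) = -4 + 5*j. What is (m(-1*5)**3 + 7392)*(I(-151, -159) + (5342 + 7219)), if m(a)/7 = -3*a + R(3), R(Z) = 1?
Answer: 16611707840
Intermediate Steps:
m(a) = 7 - 21*a (m(a) = 7*(-3*a + 1) = 7*(1 - 3*a) = 7 - 21*a)
(m(-1*5)**3 + 7392)*(I(-151, -159) + (5342 + 7219)) = ((7 - (-21)*5)**3 + 7392)*((-4 + 5*(-159)) + (5342 + 7219)) = ((7 - 21*(-5))**3 + 7392)*((-4 - 795) + 12561) = ((7 + 105)**3 + 7392)*(-799 + 12561) = (112**3 + 7392)*11762 = (1404928 + 7392)*11762 = 1412320*11762 = 16611707840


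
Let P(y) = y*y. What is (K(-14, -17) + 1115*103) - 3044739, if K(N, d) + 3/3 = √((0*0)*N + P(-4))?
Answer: -2929891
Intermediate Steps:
P(y) = y²
K(N, d) = 3 (K(N, d) = -1 + √((0*0)*N + (-4)²) = -1 + √(0*N + 16) = -1 + √(0 + 16) = -1 + √16 = -1 + 4 = 3)
(K(-14, -17) + 1115*103) - 3044739 = (3 + 1115*103) - 3044739 = (3 + 114845) - 3044739 = 114848 - 3044739 = -2929891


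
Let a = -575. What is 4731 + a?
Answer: 4156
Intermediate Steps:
4731 + a = 4731 - 575 = 4156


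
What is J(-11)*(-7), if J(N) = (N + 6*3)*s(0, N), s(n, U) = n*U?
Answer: 0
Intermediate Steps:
s(n, U) = U*n
J(N) = 0 (J(N) = (N + 6*3)*(N*0) = (N + 18)*0 = (18 + N)*0 = 0)
J(-11)*(-7) = 0*(-7) = 0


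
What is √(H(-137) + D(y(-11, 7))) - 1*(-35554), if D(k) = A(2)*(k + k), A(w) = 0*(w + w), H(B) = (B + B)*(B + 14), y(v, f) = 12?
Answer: 35554 + √33702 ≈ 35738.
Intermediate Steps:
H(B) = 2*B*(14 + B) (H(B) = (2*B)*(14 + B) = 2*B*(14 + B))
A(w) = 0 (A(w) = 0*(2*w) = 0)
D(k) = 0 (D(k) = 0*(k + k) = 0*(2*k) = 0)
√(H(-137) + D(y(-11, 7))) - 1*(-35554) = √(2*(-137)*(14 - 137) + 0) - 1*(-35554) = √(2*(-137)*(-123) + 0) + 35554 = √(33702 + 0) + 35554 = √33702 + 35554 = 35554 + √33702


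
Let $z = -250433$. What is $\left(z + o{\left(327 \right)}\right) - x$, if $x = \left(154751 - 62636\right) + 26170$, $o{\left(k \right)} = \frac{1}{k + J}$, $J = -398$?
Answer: $- \frac{26178979}{71} \approx -3.6872 \cdot 10^{5}$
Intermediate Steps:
$o{\left(k \right)} = \frac{1}{-398 + k}$ ($o{\left(k \right)} = \frac{1}{k - 398} = \frac{1}{-398 + k}$)
$x = 118285$ ($x = 92115 + 26170 = 118285$)
$\left(z + o{\left(327 \right)}\right) - x = \left(-250433 + \frac{1}{-398 + 327}\right) - 118285 = \left(-250433 + \frac{1}{-71}\right) - 118285 = \left(-250433 - \frac{1}{71}\right) - 118285 = - \frac{17780744}{71} - 118285 = - \frac{26178979}{71}$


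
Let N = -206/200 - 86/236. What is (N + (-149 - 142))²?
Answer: 2976063166129/34810000 ≈ 85495.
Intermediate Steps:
N = -8227/5900 (N = -206*1/200 - 86*1/236 = -103/100 - 43/118 = -8227/5900 ≈ -1.3944)
(N + (-149 - 142))² = (-8227/5900 + (-149 - 142))² = (-8227/5900 - 291)² = (-1725127/5900)² = 2976063166129/34810000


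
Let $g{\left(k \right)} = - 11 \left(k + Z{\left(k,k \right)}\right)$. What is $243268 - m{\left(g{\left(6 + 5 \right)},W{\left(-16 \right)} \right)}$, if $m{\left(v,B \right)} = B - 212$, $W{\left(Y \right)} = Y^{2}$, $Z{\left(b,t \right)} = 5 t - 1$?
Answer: $243224$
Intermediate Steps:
$Z{\left(b,t \right)} = -1 + 5 t$
$g{\left(k \right)} = 11 - 66 k$ ($g{\left(k \right)} = - 11 \left(k + \left(-1 + 5 k\right)\right) = - 11 \left(-1 + 6 k\right) = 11 - 66 k$)
$m{\left(v,B \right)} = -212 + B$ ($m{\left(v,B \right)} = B - 212 = -212 + B$)
$243268 - m{\left(g{\left(6 + 5 \right)},W{\left(-16 \right)} \right)} = 243268 - \left(-212 + \left(-16\right)^{2}\right) = 243268 - \left(-212 + 256\right) = 243268 - 44 = 243224$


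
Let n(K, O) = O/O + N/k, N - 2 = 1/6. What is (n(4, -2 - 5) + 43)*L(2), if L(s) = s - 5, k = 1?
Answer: -277/2 ≈ -138.50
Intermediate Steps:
N = 13/6 (N = 2 + 1/6 = 13/6 ≈ 2.1667)
n(K, O) = 19/6 (n(K, O) = O/O + (13/6)/1 = 1 + (13/6)*1 = 1 + 13/6 = 19/6)
L(s) = -5 + s
(n(4, -2 - 5) + 43)*L(2) = (19/6 + 43)*(-5 + 2) = (277/6)*(-3) = -277/2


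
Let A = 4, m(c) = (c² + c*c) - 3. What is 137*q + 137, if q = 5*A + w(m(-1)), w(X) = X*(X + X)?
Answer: 3151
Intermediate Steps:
m(c) = -3 + 2*c² (m(c) = (c² + c²) - 3 = 2*c² - 3 = -3 + 2*c²)
w(X) = 2*X² (w(X) = X*(2*X) = 2*X²)
q = 22 (q = 5*4 + 2*(-3 + 2*(-1)²)² = 20 + 2*(-3 + 2*1)² = 20 + 2*(-3 + 2)² = 20 + 2*(-1)² = 20 + 2*1 = 20 + 2 = 22)
137*q + 137 = 137*22 + 137 = 3014 + 137 = 3151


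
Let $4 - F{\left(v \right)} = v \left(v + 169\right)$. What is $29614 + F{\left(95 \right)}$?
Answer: $4538$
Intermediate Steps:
$F{\left(v \right)} = 4 - v \left(169 + v\right)$ ($F{\left(v \right)} = 4 - v \left(v + 169\right) = 4 - v \left(169 + v\right)$)
$29614 + F{\left(95 \right)} = 29614 - 25076 = 4538$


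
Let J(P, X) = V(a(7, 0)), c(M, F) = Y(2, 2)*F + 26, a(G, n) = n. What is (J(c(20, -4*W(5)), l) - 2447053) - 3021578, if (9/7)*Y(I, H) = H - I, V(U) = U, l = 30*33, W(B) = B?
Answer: -5468631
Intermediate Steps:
l = 990
Y(I, H) = -7*I/9 + 7*H/9 (Y(I, H) = 7*(H - I)/9 = -7*I/9 + 7*H/9)
c(M, F) = 26 (c(M, F) = (-7/9*2 + (7/9)*2)*F + 26 = (-14/9 + 14/9)*F + 26 = 0*F + 26 = 0 + 26 = 26)
J(P, X) = 0
(J(c(20, -4*W(5)), l) - 2447053) - 3021578 = (0 - 2447053) - 3021578 = -2447053 - 3021578 = -5468631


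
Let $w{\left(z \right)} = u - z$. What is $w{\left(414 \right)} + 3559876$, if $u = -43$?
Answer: $3559419$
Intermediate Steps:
$w{\left(z \right)} = -43 - z$
$w{\left(414 \right)} + 3559876 = \left(-43 - 414\right) + 3559876 = -457 + 3559876 = 3559419$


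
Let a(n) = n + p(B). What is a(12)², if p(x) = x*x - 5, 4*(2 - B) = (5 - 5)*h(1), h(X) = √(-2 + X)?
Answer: 121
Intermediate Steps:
B = 2 (B = 2 - (5 - 5)*√(-2 + 1)/4 = 2 - 0*√(-1) = 2 - 0*I = 2 - ¼*0 = 2 + 0 = 2)
p(x) = -5 + x² (p(x) = x² - 5 = -5 + x²)
a(n) = -1 + n (a(n) = n + (-5 + 2²) = n + (-5 + 4) = n - 1 = -1 + n)
a(12)² = (-1 + 12)² = 11² = 121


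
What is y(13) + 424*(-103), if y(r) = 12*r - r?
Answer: -43529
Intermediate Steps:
y(r) = 11*r
y(13) + 424*(-103) = 11*13 + 424*(-103) = 143 - 43672 = -43529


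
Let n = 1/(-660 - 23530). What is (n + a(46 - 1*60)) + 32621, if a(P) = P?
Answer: 788763329/24190 ≈ 32607.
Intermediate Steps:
n = -1/24190 (n = 1/(-24190) = -1/24190 ≈ -4.1339e-5)
(n + a(46 - 1*60)) + 32621 = (-1/24190 + (46 - 1*60)) + 32621 = (-1/24190 + (46 - 60)) + 32621 = (-1/24190 - 14) + 32621 = -338661/24190 + 32621 = 788763329/24190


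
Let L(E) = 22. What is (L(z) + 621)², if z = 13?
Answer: 413449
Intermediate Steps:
(L(z) + 621)² = (22 + 621)² = 643² = 413449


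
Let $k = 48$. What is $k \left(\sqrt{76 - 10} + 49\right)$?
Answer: $2352 + 48 \sqrt{66} \approx 2742.0$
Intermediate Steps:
$k \left(\sqrt{76 - 10} + 49\right) = 48 \left(\sqrt{76 - 10} + 49\right) = 48 \left(\sqrt{66} + 49\right) = 48 \left(49 + \sqrt{66}\right) = 2352 + 48 \sqrt{66}$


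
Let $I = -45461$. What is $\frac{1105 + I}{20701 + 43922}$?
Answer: $- \frac{3412}{4971} \approx -0.68638$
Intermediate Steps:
$\frac{1105 + I}{20701 + 43922} = \frac{1105 - 45461}{20701 + 43922} = - \frac{44356}{64623} = \left(-44356\right) \frac{1}{64623} = - \frac{3412}{4971}$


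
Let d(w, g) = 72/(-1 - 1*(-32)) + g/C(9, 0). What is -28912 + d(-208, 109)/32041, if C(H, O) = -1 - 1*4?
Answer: -143587258779/4966355 ≈ -28912.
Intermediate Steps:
C(H, O) = -5 (C(H, O) = -1 - 4 = -5)
d(w, g) = 72/31 - g/5 (d(w, g) = 72/(-1 - 1*(-32)) + g/(-5) = 72/(-1 + 32) + g*(-⅕) = 72/31 - g/5)
-28912 + d(-208, 109)/32041 = -28912 + (72/31 - ⅕*109)/32041 = -28912 + (72/31 - 109/5)*(1/32041) = -28912 - 3019/155*1/32041 = -28912 - 3019/4966355 = -143587258779/4966355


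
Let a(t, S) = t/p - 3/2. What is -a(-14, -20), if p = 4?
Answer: 5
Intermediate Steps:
a(t, S) = -3/2 + t/4 (a(t, S) = t/4 - 3/2 = -3/2 + t/4)
-a(-14, -20) = -(-3/2 + (¼)*(-14)) = -(-3/2 - 7/2) = -1*(-5) = 5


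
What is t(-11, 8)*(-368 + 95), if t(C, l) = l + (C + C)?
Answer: 3822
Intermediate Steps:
t(C, l) = l + 2*C
t(-11, 8)*(-368 + 95) = (8 + 2*(-11))*(-368 + 95) = (8 - 22)*(-273) = -14*(-273) = 3822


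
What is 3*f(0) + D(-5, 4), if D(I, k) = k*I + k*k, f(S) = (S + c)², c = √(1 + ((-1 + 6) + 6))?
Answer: 32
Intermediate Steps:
c = 2*√3 (c = √(1 + (5 + 6)) = √(1 + 11) = √12 = 2*√3 ≈ 3.4641)
f(S) = (S + 2*√3)²
D(I, k) = k² + I*k (D(I, k) = I*k + k² = k² + I*k)
3*f(0) + D(-5, 4) = 3*(0 + 2*√3)² + 4*(-5 + 4) = 3*(2*√3)² + 4*(-1) = 3*12 - 4 = 36 - 4 = 32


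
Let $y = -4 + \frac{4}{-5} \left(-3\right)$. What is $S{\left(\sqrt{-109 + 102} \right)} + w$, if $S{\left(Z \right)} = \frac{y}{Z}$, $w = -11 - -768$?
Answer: $757 + \frac{8 i \sqrt{7}}{35} \approx 757.0 + 0.60474 i$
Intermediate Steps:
$w = 757$ ($w = -11 + 768 = 757$)
$y = - \frac{8}{5}$ ($y = -4 + 4 \left(- \frac{1}{5}\right) \left(-3\right) = -4 - - \frac{12}{5} = -4 + \frac{12}{5} = - \frac{8}{5} \approx -1.6$)
$S{\left(Z \right)} = - \frac{8}{5 Z}$
$S{\left(\sqrt{-109 + 102} \right)} + w = - \frac{8}{5 \sqrt{-109 + 102}} + 757 = - \frac{8}{5 \sqrt{-7}} + 757 = - \frac{8}{5 i \sqrt{7}} + 757 = - \frac{8 \left(- \frac{i \sqrt{7}}{7}\right)}{5} + 757 = \frac{8 i \sqrt{7}}{35} + 757 = 757 + \frac{8 i \sqrt{7}}{35}$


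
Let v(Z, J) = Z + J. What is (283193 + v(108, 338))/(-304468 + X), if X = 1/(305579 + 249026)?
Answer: -157307607595/168859475139 ≈ -0.93159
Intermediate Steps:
v(Z, J) = J + Z
X = 1/554605 ≈ 1.8031e-6
(283193 + v(108, 338))/(-304468 + X) = (283193 + (338 + 108))/(-304468 + 1/554605) = (283193 + 446)/(-168859475139/554605) = 283639*(-554605/168859475139) = -157307607595/168859475139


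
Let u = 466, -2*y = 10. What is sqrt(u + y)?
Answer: sqrt(461) ≈ 21.471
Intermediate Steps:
y = -5 (y = -1/2*10 = -5)
sqrt(u + y) = sqrt(466 - 5) = sqrt(461)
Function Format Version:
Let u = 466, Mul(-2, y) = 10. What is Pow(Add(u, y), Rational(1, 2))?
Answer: Pow(461, Rational(1, 2)) ≈ 21.471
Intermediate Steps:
y = -5 (y = Mul(Rational(-1, 2), 10) = -5)
Pow(Add(u, y), Rational(1, 2)) = Pow(Add(466, -5), Rational(1, 2)) = Pow(461, Rational(1, 2))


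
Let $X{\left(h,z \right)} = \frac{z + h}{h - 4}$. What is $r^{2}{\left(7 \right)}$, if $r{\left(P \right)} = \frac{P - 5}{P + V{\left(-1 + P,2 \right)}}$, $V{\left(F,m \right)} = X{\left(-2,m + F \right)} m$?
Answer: $\frac{4}{25} \approx 0.16$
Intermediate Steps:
$X{\left(h,z \right)} = \frac{h + z}{-4 + h}$
$V{\left(F,m \right)} = m \left(\frac{1}{3} - \frac{F}{6} - \frac{m}{6}\right)$ ($V{\left(F,m \right)} = \frac{-2 + \left(m + F\right)}{-4 - 2} m = \frac{-2 + \left(F + m\right)}{-6} m = - \frac{-2 + F + m}{6} m = \left(\frac{1}{3} - \frac{F}{6} - \frac{m}{6}\right) m = m \left(\frac{1}{3} - \frac{F}{6} - \frac{m}{6}\right)$)
$r{\left(P \right)} = \frac{-5 + P}{\frac{1}{3} + \frac{2 P}{3}}$ ($r{\left(P \right)} = \frac{P - 5}{P + \frac{1}{6} \cdot 2 \left(2 - \left(-1 + P\right) - 2\right)} = \frac{-5 + P}{P + \frac{1}{6} \cdot 2 \left(2 - \left(-1 + P\right) - 2\right)} = \frac{-5 + P}{P + \frac{1}{6} \cdot 2 \left(1 - P\right)} = \frac{-5 + P}{P - \left(- \frac{1}{3} + \frac{P}{3}\right)} = \frac{-5 + P}{\frac{1}{3} + \frac{2 P}{3}}$)
$r^{2}{\left(7 \right)} = \left(\frac{3 \left(-5 + 7\right)}{1 + 2 \cdot 7}\right)^{2} = \left(3 \frac{1}{1 + 14} \cdot 2\right)^{2} = \left(3 \cdot \frac{1}{15} \cdot 2\right)^{2} = \left(\frac{2}{5}\right)^{2} = \frac{4}{25}$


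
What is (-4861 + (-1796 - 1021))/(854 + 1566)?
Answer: -349/110 ≈ -3.1727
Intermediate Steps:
(-4861 + (-1796 - 1021))/(854 + 1566) = (-4861 - 2817)/2420 = -7678*1/2420 = -349/110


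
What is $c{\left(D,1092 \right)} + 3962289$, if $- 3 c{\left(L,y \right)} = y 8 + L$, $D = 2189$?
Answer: $\frac{11875942}{3} \approx 3.9586 \cdot 10^{6}$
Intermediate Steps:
$c{\left(L,y \right)} = - \frac{8 y}{3} - \frac{L}{3}$ ($c{\left(L,y \right)} = - \frac{y 8 + L}{3} = - \frac{8 y + L}{3} = - \frac{L + 8 y}{3} = - \frac{8 y}{3} - \frac{L}{3}$)
$c{\left(D,1092 \right)} + 3962289 = \left(\left(- \frac{8}{3}\right) 1092 - \frac{2189}{3}\right) + 3962289 = \left(-2912 - \frac{2189}{3}\right) + 3962289 = - \frac{10925}{3} + 3962289 = \frac{11875942}{3}$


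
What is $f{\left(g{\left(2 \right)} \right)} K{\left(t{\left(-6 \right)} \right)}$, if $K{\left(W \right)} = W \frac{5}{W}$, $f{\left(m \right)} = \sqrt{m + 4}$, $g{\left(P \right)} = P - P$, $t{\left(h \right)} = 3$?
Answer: $10$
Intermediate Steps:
$g{\left(P \right)} = 0$
$f{\left(m \right)} = \sqrt{4 + m}$
$K{\left(W \right)} = 5$
$f{\left(g{\left(2 \right)} \right)} K{\left(t{\left(-6 \right)} \right)} = \sqrt{4 + 0} \cdot 5 = \sqrt{4} \cdot 5 = 2 \cdot 5 = 10$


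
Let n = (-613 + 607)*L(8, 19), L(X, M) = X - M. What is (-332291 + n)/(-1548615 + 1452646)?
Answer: 332225/95969 ≈ 3.4618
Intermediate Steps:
n = 66 (n = (-613 + 607)*(8 - 1*19) = -6*(8 - 19) = -6*(-11) = 66)
(-332291 + n)/(-1548615 + 1452646) = (-332291 + 66)/(-1548615 + 1452646) = -332225/(-95969) = -332225*(-1/95969) = 332225/95969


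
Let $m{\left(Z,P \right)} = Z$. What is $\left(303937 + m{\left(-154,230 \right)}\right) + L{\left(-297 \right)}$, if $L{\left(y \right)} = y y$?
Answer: $391992$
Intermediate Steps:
$L{\left(y \right)} = y^{2}$
$\left(303937 + m{\left(-154,230 \right)}\right) + L{\left(-297 \right)} = \left(303937 - 154\right) + \left(-297\right)^{2} = 303783 + 88209 = 391992$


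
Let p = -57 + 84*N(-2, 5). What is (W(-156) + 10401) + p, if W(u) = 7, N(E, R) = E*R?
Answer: 9511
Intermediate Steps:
p = -897 (p = -57 + 84*(-2*5) = -57 + 84*(-10) = -57 - 840 = -897)
(W(-156) + 10401) + p = (7 + 10401) - 897 = 10408 - 897 = 9511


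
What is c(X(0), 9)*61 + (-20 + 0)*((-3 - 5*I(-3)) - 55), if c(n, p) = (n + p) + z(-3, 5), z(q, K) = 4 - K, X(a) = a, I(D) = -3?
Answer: 1348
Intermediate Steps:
c(n, p) = -1 + n + p (c(n, p) = (n + p) + (4 - 1*5) = (n + p) + (4 - 5) = (n + p) - 1 = -1 + n + p)
c(X(0), 9)*61 + (-20 + 0)*((-3 - 5*I(-3)) - 55) = (-1 + 0 + 9)*61 + (-20 + 0)*((-3 - 5*(-3)) - 55) = 8*61 - 20*((-3 + 15) - 55) = 488 - 20*(12 - 55) = 488 - 20*(-43) = 488 + 860 = 1348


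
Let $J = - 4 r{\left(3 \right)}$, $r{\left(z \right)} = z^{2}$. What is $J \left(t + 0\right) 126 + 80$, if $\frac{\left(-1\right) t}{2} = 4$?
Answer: $36368$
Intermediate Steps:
$t = -8$ ($t = \left(-2\right) 4 = -8$)
$J = -36$ ($J = - 4 \cdot 3^{2} = \left(-4\right) 9 = -36$)
$J \left(t + 0\right) 126 + 80 = - 36 \left(-8 + 0\right) 126 + 80 = \left(-36\right) \left(-8\right) 126 + 80 = 288 \cdot 126 + 80 = 36288 + 80 = 36368$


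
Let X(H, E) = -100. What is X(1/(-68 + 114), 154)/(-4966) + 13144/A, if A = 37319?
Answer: 34502502/92663077 ≈ 0.37234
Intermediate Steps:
X(1/(-68 + 114), 154)/(-4966) + 13144/A = -100/(-4966) + 13144/37319 = -100*(-1/4966) + 13144*(1/37319) = 50/2483 + 13144/37319 = 34502502/92663077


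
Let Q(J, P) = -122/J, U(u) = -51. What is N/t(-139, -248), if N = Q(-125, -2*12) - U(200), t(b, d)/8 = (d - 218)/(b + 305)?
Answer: -539251/233000 ≈ -2.3144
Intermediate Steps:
t(b, d) = 8*(-218 + d)/(305 + b) (t(b, d) = 8*((d - 218)/(b + 305)) = 8*((-218 + d)/(305 + b)) = 8*(-218 + d)/(305 + b))
N = 6497/125 (N = -122/(-125) - 1*(-51) = -122*(-1/125) + 51 = 122/125 + 51 = 6497/125 ≈ 51.976)
N/t(-139, -248) = 6497/(125*((8*(-218 - 248)/(305 - 139)))) = 6497/(125*((8*(-466)/166))) = 6497/(125*((8*(1/166)*(-466)))) = 6497/(125*(-1864/83)) = (6497/125)*(-83/1864) = -539251/233000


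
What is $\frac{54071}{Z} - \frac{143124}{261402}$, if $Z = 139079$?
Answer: $- \frac{961879209}{6059254793} \approx -0.15875$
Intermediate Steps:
$\frac{54071}{Z} - \frac{143124}{261402} = \frac{54071}{139079} - \frac{143124}{261402} = 54071 \cdot \frac{1}{139079} - \frac{23854}{43567} = \frac{54071}{139079} - \frac{23854}{43567} = - \frac{961879209}{6059254793}$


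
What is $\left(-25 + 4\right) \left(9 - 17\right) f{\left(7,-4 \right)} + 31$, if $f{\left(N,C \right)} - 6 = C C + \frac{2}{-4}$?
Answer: $3643$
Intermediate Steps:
$f{\left(N,C \right)} = \frac{11}{2} + C^{2}$ ($f{\left(N,C \right)} = 6 + \left(C C + \frac{2}{-4}\right) = 6 + \left(C^{2} + 2 \left(- \frac{1}{4}\right)\right) = 6 + \left(C^{2} - \frac{1}{2}\right) = 6 + \left(- \frac{1}{2} + C^{2}\right) = \frac{11}{2} + C^{2}$)
$\left(-25 + 4\right) \left(9 - 17\right) f{\left(7,-4 \right)} + 31 = \left(-25 + 4\right) \left(9 - 17\right) \left(\frac{11}{2} + \left(-4\right)^{2}\right) + 31 = \left(-21\right) \left(-8\right) \left(\frac{11}{2} + 16\right) + 31 = 168 \cdot \frac{43}{2} + 31 = 3612 + 31 = 3643$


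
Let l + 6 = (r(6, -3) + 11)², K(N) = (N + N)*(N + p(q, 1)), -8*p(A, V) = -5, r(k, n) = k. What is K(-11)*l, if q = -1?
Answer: 258379/4 ≈ 64595.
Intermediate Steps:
p(A, V) = 5/8 (p(A, V) = -⅛*(-5) = 5/8)
K(N) = 2*N*(5/8 + N) (K(N) = (N + N)*(N + 5/8) = (2*N)*(5/8 + N) = 2*N*(5/8 + N))
l = 283 (l = -6 + (6 + 11)² = -6 + 17² = -6 + 289 = 283)
K(-11)*l = ((¼)*(-11)*(5 + 8*(-11)))*283 = ((¼)*(-11)*(5 - 88))*283 = ((¼)*(-11)*(-83))*283 = (913/4)*283 = 258379/4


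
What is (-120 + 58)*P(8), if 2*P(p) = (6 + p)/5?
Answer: -434/5 ≈ -86.800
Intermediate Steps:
P(p) = ⅗ + p/10 (P(p) = ((6 + p)/5)/2 = ((6 + p)*(⅕))/2 = (6/5 + p/5)/2 = ⅗ + p/10)
(-120 + 58)*P(8) = (-120 + 58)*(⅗ + (⅒)*8) = -62*(⅗ + ⅘) = -62*7/5 = -434/5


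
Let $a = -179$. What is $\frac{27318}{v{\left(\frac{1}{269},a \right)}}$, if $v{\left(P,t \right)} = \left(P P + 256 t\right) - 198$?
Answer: $- \frac{1976757798}{3330197941} \approx -0.59359$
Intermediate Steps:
$v{\left(P,t \right)} = -198 + P^{2} + 256 t$ ($v{\left(P,t \right)} = \left(P^{2} + 256 t\right) - 198 = -198 + P^{2} + 256 t$)
$\frac{27318}{v{\left(\frac{1}{269},a \right)}} = \frac{27318}{-198 + \left(\frac{1}{269}\right)^{2} + 256 \left(-179\right)} = \frac{27318}{-198 + \left(\frac{1}{269}\right)^{2} - 45824} = \frac{27318}{-198 + \frac{1}{72361} - 45824} = \frac{27318}{- \frac{3330197941}{72361}} = 27318 \left(- \frac{72361}{3330197941}\right) = - \frac{1976757798}{3330197941}$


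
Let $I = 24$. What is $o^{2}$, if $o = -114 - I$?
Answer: $19044$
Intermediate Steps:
$o = -138$ ($o = -114 - 24 = -138$)
$o^{2} = \left(-138\right)^{2} = 19044$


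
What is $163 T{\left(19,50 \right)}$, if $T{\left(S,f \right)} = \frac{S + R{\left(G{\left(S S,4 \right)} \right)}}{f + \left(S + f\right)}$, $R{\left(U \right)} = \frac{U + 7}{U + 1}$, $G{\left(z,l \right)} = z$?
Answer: $\frac{590549}{21539} \approx 27.418$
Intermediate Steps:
$R{\left(U \right)} = \frac{7 + U}{1 + U}$
$T{\left(S,f \right)} = \frac{S + \frac{7 + S^{2}}{1 + S^{2}}}{S + 2 f}$ ($T{\left(S,f \right)} = \frac{S + \frac{7 + S S}{1 + S S}}{f + \left(S + f\right)} = \frac{S + \frac{7 + S^{2}}{1 + S^{2}}}{S + 2 f}$)
$163 T{\left(19,50 \right)} = 163 \frac{7 + 19^{2} + 19 \left(1 + 19^{2}\right)}{\left(1 + 19^{2}\right) \left(19 + 2 \cdot 50\right)} = 163 \frac{7 + 361 + 19 \left(1 + 361\right)}{\left(1 + 361\right) \left(19 + 100\right)} = 163 \frac{7 + 361 + 19 \cdot 362}{362 \cdot 119} = 163 \cdot \frac{1}{362} \cdot \frac{1}{119} \left(7 + 361 + 6878\right) = 163 \cdot \frac{1}{362} \cdot \frac{1}{119} \cdot 7246 = 163 \cdot \frac{3623}{21539} = \frac{590549}{21539}$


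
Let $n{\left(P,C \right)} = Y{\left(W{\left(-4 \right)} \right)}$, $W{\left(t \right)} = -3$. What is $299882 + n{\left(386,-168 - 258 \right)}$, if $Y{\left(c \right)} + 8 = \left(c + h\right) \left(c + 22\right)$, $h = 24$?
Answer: $300273$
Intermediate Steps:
$Y{\left(c \right)} = -8 + \left(22 + c\right) \left(24 + c\right)$ ($Y{\left(c \right)} = -8 + \left(c + 24\right) \left(c + 22\right) = -8 + \left(24 + c\right) \left(22 + c\right) = -8 + \left(22 + c\right) \left(24 + c\right)$)
$n{\left(P,C \right)} = 391$ ($n{\left(P,C \right)} = 520 + \left(-3\right)^{2} + 46 \left(-3\right) = 520 + 9 - 138 = 391$)
$299882 + n{\left(386,-168 - 258 \right)} = 299882 + 391 = 300273$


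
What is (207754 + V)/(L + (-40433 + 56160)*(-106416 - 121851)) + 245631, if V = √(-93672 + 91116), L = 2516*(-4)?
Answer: 881806735201409/3589965173 - 6*I*√71/3589965173 ≈ 2.4563e+5 - 1.4083e-8*I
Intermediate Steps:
L = -10064
V = 6*I*√71 (V = √(-2556) = 6*I*√71 ≈ 50.557*I)
(207754 + V)/(L + (-40433 + 56160)*(-106416 - 121851)) + 245631 = (207754 + 6*I*√71)/(-10064 + (-40433 + 56160)*(-106416 - 121851)) + 245631 = (207754 + 6*I*√71)/(-10064 + 15727*(-228267)) + 245631 = (207754 + 6*I*√71)/(-10064 - 3589955109) + 245631 = (207754 + 6*I*√71)/(-3589965173) + 245631 = (207754 + 6*I*√71)*(-1/3589965173) + 245631 = (-207754/3589965173 - 6*I*√71/3589965173) + 245631 = 881806735201409/3589965173 - 6*I*√71/3589965173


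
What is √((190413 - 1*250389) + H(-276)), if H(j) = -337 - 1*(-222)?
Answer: I*√60091 ≈ 245.13*I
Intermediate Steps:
H(j) = -115 (H(j) = -337 + 222 = -115)
√((190413 - 1*250389) + H(-276)) = √((190413 - 1*250389) - 115) = √((190413 - 250389) - 115) = √(-59976 - 115) = √(-60091) = I*√60091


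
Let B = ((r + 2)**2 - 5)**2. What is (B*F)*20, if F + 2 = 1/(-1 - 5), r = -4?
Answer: -130/3 ≈ -43.333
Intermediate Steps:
B = 1 (B = ((-4 + 2)**2 - 5)**2 = ((-2)**2 - 5)**2 = (4 - 5)**2 = (-1)**2 = 1)
F = -13/6 (F = -2 + 1/(-1 - 5) = -2 + 1/(-6) = -2 - 1/6 = -13/6 ≈ -2.1667)
(B*F)*20 = (1*(-13/6))*20 = -13/6*20 = -130/3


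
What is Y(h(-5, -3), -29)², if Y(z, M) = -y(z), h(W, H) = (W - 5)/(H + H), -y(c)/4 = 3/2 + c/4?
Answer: 529/9 ≈ 58.778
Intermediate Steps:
y(c) = -6 - c (y(c) = -4*(3/2 + c/4) = -6 - c)
h(W, H) = (-5 + W)/(2*H) (h(W, H) = (-5 + W)/((2*H)) = (-5 + W)*(1/(2*H)) = (-5 + W)/(2*H))
Y(z, M) = 6 + z (Y(z, M) = -(-6 - z) = 6 + z)
Y(h(-5, -3), -29)² = (6 + (½)*(-5 - 5)/(-3))² = (6 + (½)*(-⅓)*(-10))² = (6 + 5/3)² = (23/3)² = 529/9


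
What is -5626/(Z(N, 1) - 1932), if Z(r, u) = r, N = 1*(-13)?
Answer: 5626/1945 ≈ 2.8925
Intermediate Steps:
N = -13
-5626/(Z(N, 1) - 1932) = -5626/(-13 - 1932) = -5626/(-1945) = -5626*(-1/1945) = 5626/1945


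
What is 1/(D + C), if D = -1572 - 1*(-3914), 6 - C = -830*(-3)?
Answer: -1/142 ≈ -0.0070423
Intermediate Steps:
C = -2484 (C = 6 - (-830)*(-3) = 6 - 1*2490 = 6 - 2490 = -2484)
D = 2342 (D = -1572 + 3914 = 2342)
1/(D + C) = 1/(2342 - 2484) = 1/(-142) = -1/142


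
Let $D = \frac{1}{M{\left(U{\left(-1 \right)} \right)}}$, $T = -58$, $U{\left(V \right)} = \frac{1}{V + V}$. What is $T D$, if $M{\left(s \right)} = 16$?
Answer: $- \frac{29}{8} \approx -3.625$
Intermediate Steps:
$U{\left(V \right)} = \frac{1}{2 V}$
$D = \frac{1}{16} \approx 0.0625$
$T D = \left(-58\right) \frac{1}{16} = - \frac{29}{8}$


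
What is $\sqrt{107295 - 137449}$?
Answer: $i \sqrt{30154} \approx 173.65 i$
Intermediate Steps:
$\sqrt{107295 - 137449} = \sqrt{-30154} = i \sqrt{30154}$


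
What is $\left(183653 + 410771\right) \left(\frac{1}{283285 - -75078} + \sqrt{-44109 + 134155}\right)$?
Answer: $\frac{594424}{358363} + 594424 \sqrt{90046} \approx 1.7837 \cdot 10^{8}$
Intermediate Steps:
$\left(183653 + 410771\right) \left(\frac{1}{283285 - -75078} + \sqrt{-44109 + 134155}\right) = 594424 \left(\frac{1}{283285 + 75078} + \sqrt{90046}\right) = 594424 \left(\frac{1}{358363} + \sqrt{90046}\right) = \frac{594424}{358363} + 594424 \sqrt{90046}$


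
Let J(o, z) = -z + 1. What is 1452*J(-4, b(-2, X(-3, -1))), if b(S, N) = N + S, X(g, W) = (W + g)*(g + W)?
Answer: -18876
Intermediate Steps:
X(g, W) = (W + g)**2 (X(g, W) = (W + g)*(W + g) = (W + g)**2)
J(o, z) = 1 - z
1452*J(-4, b(-2, X(-3, -1))) = 1452*(1 - ((-1 - 3)**2 - 2)) = 1452*(1 - ((-4)**2 - 2)) = 1452*(1 - (16 - 2)) = 1452*(1 - 1*14) = 1452*(1 - 14) = 1452*(-13) = -18876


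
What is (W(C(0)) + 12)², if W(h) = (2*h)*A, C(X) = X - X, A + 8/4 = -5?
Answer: 144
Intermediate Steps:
A = -7 (A = -2 - 5 = -7)
C(X) = 0
W(h) = -14*h (W(h) = (2*h)*(-7) = -14*h)
(W(C(0)) + 12)² = (-14*0 + 12)² = (0 + 12)² = 12² = 144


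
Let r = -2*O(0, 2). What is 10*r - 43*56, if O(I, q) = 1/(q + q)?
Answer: -2413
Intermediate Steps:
O(I, q) = 1/(2*q)
r = -½ (r = -1/2 = -2*¼ = -½ ≈ -0.50000)
10*r - 43*56 = 10*(-½) - 43*56 = -5 - 2408 = -2413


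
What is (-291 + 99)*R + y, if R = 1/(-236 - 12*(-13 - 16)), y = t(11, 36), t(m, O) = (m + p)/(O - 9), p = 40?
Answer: 11/63 ≈ 0.17460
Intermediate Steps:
t(m, O) = (40 + m)/(-9 + O) (t(m, O) = (m + 40)/(O - 9) = (40 + m)/(-9 + O))
y = 17/9 (y = (40 + 11)/(-9 + 36) = 51/27 = (1/27)*51 = 17/9 ≈ 1.8889)
R = 1/112 (R = 1/(-236 - 12*(-29)) = 1/(-236 + 348) = 1/112 ≈ 0.0089286)
(-291 + 99)*R + y = (-291 + 99)*(1/112) + 17/9 = -192*1/112 + 17/9 = -12/7 + 17/9 = 11/63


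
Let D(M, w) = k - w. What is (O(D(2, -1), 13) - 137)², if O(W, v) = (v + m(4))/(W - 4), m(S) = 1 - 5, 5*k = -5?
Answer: 310249/16 ≈ 19391.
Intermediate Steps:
k = -1 (k = (⅕)*(-5) = -1)
m(S) = -4
D(M, w) = -1 - w
O(W, v) = (-4 + v)/(-4 + W) (O(W, v) = (v - 4)/(W - 4) = (-4 + v)/(-4 + W))
(O(D(2, -1), 13) - 137)² = ((-4 + 13)/(-4 + (-1 - 1*(-1))) - 137)² = (9/(-4 + (-1 + 1)) - 137)² = (9/(-4 + 0) - 137)² = (9/(-4) - 137)² = (-¼*9 - 137)² = (-9/4 - 137)² = (-557/4)² = 310249/16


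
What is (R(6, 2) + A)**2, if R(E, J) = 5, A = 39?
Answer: 1936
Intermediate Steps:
(R(6, 2) + A)**2 = (5 + 39)**2 = 44**2 = 1936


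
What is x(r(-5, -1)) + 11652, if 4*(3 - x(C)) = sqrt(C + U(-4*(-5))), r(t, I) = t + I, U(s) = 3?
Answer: 11655 - I*sqrt(3)/4 ≈ 11655.0 - 0.43301*I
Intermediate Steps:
r(t, I) = I + t
x(C) = 3 - sqrt(3 + C)/4 (x(C) = 3 - sqrt(C + 3)/4 = 3 - sqrt(3 + C)/4)
x(r(-5, -1)) + 11652 = (3 - sqrt(3 + (-1 - 5))/4) + 11652 = (3 - sqrt(3 - 6)/4) + 11652 = (3 - I*sqrt(3)/4) + 11652 = 11655 - I*sqrt(3)/4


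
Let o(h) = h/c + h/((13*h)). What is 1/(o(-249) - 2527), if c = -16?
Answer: -208/522363 ≈ -0.00039819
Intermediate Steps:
o(h) = 1/13 - h/16 (o(h) = h/(-16) + h/((13*h)) = h*(-1/16) + h*(1/(13*h)) = -h/16 + 1/13 = 1/13 - h/16)
1/(o(-249) - 2527) = 1/((1/13 - 1/16*(-249)) - 2527) = 1/((1/13 + 249/16) - 2527) = 1/(3253/208 - 2527) = 1/(-522363/208) = -208/522363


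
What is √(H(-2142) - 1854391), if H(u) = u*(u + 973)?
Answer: √649607 ≈ 805.98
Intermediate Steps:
H(u) = u*(973 + u)
√(H(-2142) - 1854391) = √(-2142*(973 - 2142) - 1854391) = √(-2142*(-1169) - 1854391) = √(2503998 - 1854391) = √649607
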